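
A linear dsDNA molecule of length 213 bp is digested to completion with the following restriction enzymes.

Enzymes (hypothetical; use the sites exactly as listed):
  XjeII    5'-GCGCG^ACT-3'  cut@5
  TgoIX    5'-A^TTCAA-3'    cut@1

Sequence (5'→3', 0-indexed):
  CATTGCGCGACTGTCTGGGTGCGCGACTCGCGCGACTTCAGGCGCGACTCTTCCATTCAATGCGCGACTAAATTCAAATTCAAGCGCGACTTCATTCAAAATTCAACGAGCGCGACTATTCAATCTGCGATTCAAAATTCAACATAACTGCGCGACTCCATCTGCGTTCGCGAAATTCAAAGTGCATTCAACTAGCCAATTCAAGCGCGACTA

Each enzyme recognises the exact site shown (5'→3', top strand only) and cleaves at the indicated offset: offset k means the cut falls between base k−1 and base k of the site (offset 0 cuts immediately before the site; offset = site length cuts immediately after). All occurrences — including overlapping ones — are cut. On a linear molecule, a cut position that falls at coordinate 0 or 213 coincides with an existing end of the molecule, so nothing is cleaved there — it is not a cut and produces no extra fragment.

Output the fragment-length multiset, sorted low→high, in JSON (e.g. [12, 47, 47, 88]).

[4,4,6,6,6,7,7,9,9,9,10,10,11,11,12,12,13,13,16,17,21]

Per-enzyme occurrences:
  XjeII GCGCGACT/5: at [4, 20, 29, 41, 61, 83, 109, 149, 204] ⇒ [9, 25, 34, 46, 66, 88, 114, 154, 209]
  TgoIX ATTCAA/1: at [54, 71, 77, 93, 100, 117, 129, 136, 174, 185, 198] ⇒ [55, 72, 78, 94, 101, 118, 130, 137, 175, 186, 199]

Pooled cuts: [9, 25, 34, 46, 55, 66, 72, 78, 88, 94, 101, 114, 118, 130, 137, 154, 175, 186, 199, 209]

Fragments:
  [0,9): 9 bp
  [9,25): 16 bp
  [25,34): 9 bp
  [34,46): 12 bp
  [46,55): 9 bp
  [55,66): 11 bp
  [66,72): 6 bp
  [72,78): 6 bp
  [78,88): 10 bp
  [88,94): 6 bp
  [94,101): 7 bp
  [101,114): 13 bp
  [114,118): 4 bp
  [118,130): 12 bp
  [130,137): 7 bp
  [137,154): 17 bp
  [154,175): 21 bp
  [175,186): 11 bp
  [186,199): 13 bp
  [199,209): 10 bp
  [209,213): 4 bp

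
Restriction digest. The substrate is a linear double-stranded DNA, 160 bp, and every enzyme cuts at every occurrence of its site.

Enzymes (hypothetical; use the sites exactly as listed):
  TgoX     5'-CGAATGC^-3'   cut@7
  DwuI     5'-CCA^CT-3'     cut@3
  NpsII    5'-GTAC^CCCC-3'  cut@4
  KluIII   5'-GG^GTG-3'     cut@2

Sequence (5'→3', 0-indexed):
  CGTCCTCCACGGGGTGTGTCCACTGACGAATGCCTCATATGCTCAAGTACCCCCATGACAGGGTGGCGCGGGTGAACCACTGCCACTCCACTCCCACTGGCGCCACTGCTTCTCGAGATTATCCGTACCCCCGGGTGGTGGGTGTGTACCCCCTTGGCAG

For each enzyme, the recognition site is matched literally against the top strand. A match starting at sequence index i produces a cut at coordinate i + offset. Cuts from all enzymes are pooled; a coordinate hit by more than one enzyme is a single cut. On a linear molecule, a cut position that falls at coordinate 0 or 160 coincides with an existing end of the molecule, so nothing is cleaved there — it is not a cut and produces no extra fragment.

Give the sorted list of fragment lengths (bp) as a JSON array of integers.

[5,6,6,6,7,8,8,9,9,9,11,11,12,13,17,23]

Scan for sites:
  TgoX (CGAATGC, off=7): starts [26] → cuts [33]
  DwuI (CCACT, off=3): starts [19, 76, 82, 87, 93, 102] → cuts [22, 79, 85, 90, 96, 105]
  NpsII (GTACCCCC, off=4): starts [46, 124, 145] → cuts [50, 128, 149]
  KluIII (GGGTG, off=2): starts [11, 60, 69, 132, 139] → cuts [13, 62, 71, 134, 141]

All cut coordinates (distinct, sorted): [13, 22, 33, 50, 62, 71, 79, 85, 90, 96, 105, 128, 134, 141, 149]

Fragments:
  [0,13): 13 bp
  [13,22): 9 bp
  [22,33): 11 bp
  [33,50): 17 bp
  [50,62): 12 bp
  [62,71): 9 bp
  [71,79): 8 bp
  [79,85): 6 bp
  [85,90): 5 bp
  [90,96): 6 bp
  [96,105): 9 bp
  [105,128): 23 bp
  [128,134): 6 bp
  [134,141): 7 bp
  [141,149): 8 bp
  [149,160): 11 bp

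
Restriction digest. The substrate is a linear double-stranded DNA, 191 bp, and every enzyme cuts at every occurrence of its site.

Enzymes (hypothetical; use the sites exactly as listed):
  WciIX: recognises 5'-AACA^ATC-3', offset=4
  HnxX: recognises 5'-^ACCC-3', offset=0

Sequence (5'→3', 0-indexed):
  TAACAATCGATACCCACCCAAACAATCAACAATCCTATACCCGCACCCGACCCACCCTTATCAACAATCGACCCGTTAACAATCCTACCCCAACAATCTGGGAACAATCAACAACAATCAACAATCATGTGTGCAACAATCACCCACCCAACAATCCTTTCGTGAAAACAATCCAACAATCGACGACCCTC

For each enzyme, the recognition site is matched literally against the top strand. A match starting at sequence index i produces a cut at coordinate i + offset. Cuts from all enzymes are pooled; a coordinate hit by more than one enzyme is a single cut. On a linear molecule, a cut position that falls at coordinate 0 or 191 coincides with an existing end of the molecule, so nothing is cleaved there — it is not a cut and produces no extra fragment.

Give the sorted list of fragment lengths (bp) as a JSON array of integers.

Scan for sites:
  WciIX (AACAATC, off=4): starts [1, 20, 27, 62, 77, 91, 102, 112, 119, 134, 149, 166, 174] → cuts [5, 24, 31, 66, 81, 95, 106, 116, 123, 138, 153, 170, 178]
  HnxX (ACCC, off=0): starts [11, 15, 38, 44, 49, 53, 70, 86, 141, 145, 185] → cuts [11, 15, 38, 44, 49, 53, 70, 86, 141, 145, 185]

Pooled cuts: [5, 11, 15, 24, 31, 38, 44, 49, 53, 66, 70, 81, 86, 95, 106, 116, 123, 138, 141, 145, 153, 170, 178, 185]

Fragment lengths:
  [0,5): 5 bp
  [5,11): 6 bp
  [11,15): 4 bp
  [15,24): 9 bp
  [24,31): 7 bp
  [31,38): 7 bp
  [38,44): 6 bp
  [44,49): 5 bp
  [49,53): 4 bp
  [53,66): 13 bp
  [66,70): 4 bp
  [70,81): 11 bp
  [81,86): 5 bp
  [86,95): 9 bp
  [95,106): 11 bp
  [106,116): 10 bp
  [116,123): 7 bp
  [123,138): 15 bp
  [138,141): 3 bp
  [141,145): 4 bp
  [145,153): 8 bp
  [153,170): 17 bp
  [170,178): 8 bp
  [178,185): 7 bp
  [185,191): 6 bp

[3,4,4,4,4,5,5,5,6,6,6,7,7,7,7,8,8,9,9,10,11,11,13,15,17]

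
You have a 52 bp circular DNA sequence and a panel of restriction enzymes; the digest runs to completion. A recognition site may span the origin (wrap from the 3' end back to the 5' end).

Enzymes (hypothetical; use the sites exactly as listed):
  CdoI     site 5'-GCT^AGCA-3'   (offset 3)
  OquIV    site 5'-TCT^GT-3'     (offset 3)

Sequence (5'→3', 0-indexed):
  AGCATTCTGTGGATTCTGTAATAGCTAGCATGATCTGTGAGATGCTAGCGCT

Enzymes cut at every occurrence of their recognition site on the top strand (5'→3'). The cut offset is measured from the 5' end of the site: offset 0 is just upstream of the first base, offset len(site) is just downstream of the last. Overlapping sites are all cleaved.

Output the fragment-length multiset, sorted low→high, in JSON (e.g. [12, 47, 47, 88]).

Per-enzyme occurrences:
  CdoI GCTAGCA/3: at [23, 49] ⇒ [0, 26]
  OquIV TCTGT/3: at [5, 14, 33] ⇒ [8, 17, 36]

All cut coordinates (distinct, sorted): [0, 8, 17, 26, 36]

Fragment lengths:
  0→8: 8 bp
  8→17: 9 bp
  17→26: 9 bp
  26→36: 10 bp
  36→0 (wrap): 52-36+0 = 16 bp

[8,9,9,10,16]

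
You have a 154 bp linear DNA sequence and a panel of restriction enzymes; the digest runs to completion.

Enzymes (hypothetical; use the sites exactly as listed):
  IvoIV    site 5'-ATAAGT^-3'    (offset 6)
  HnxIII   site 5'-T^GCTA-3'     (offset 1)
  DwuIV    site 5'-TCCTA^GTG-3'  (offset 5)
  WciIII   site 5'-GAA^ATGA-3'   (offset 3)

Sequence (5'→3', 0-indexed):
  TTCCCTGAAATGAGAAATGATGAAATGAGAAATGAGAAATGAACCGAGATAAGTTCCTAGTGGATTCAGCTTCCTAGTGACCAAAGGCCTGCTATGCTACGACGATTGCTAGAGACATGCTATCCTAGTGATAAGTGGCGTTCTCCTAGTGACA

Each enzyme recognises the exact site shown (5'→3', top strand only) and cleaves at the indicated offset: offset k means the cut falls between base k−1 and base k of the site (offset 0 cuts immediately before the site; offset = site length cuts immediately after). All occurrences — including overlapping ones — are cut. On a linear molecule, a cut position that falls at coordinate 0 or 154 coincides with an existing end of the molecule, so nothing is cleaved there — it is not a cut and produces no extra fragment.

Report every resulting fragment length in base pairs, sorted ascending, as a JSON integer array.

[5,5,6,7,7,7,8,9,9,9,11,12,12,14,16,17]

Scan for sites:
  IvoIV (ATAAGT, off=6): starts [48, 130] → cuts [54, 136]
  HnxIII (TGCTA, off=1): starts [89, 94, 106, 117] → cuts [90, 95, 107, 118]
  DwuIV (TCCTAGTG, off=5): starts [54, 71, 122, 143] → cuts [59, 76, 127, 148]
  WciIII (GAAATGA, off=3): starts [6, 13, 21, 28, 35] → cuts [9, 16, 24, 31, 38]

Pooled cuts: [9, 16, 24, 31, 38, 54, 59, 76, 90, 95, 107, 118, 127, 136, 148]

Fragment lengths:
  [0,9): 9 bp
  [9,16): 7 bp
  [16,24): 8 bp
  [24,31): 7 bp
  [31,38): 7 bp
  [38,54): 16 bp
  [54,59): 5 bp
  [59,76): 17 bp
  [76,90): 14 bp
  [90,95): 5 bp
  [95,107): 12 bp
  [107,118): 11 bp
  [118,127): 9 bp
  [127,136): 9 bp
  [136,148): 12 bp
  [148,154): 6 bp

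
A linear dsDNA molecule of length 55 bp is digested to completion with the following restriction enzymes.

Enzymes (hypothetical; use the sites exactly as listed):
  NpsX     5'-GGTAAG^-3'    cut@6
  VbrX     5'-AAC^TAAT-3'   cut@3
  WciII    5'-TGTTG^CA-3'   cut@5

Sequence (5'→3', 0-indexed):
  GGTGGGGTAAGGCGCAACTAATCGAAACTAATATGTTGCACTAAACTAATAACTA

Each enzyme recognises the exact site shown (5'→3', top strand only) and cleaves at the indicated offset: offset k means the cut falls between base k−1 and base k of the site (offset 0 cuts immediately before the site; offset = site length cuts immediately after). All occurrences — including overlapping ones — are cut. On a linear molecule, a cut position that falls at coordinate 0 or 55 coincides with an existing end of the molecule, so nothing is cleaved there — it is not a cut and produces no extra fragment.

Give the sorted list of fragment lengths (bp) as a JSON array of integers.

[7,8,9,10,10,11]

Per-enzyme occurrences:
  NpsX GGTAAG/6: at [5] ⇒ [11]
  VbrX AACTAAT/3: at [15, 25, 43] ⇒ [18, 28, 46]
  WciII TGTTGCA/5: at [33] ⇒ [38]

All cut coordinates (distinct, sorted): [11, 18, 28, 38, 46]

Fragment lengths:
  [0,11): 11 bp
  [11,18): 7 bp
  [18,28): 10 bp
  [28,38): 10 bp
  [38,46): 8 bp
  [46,55): 9 bp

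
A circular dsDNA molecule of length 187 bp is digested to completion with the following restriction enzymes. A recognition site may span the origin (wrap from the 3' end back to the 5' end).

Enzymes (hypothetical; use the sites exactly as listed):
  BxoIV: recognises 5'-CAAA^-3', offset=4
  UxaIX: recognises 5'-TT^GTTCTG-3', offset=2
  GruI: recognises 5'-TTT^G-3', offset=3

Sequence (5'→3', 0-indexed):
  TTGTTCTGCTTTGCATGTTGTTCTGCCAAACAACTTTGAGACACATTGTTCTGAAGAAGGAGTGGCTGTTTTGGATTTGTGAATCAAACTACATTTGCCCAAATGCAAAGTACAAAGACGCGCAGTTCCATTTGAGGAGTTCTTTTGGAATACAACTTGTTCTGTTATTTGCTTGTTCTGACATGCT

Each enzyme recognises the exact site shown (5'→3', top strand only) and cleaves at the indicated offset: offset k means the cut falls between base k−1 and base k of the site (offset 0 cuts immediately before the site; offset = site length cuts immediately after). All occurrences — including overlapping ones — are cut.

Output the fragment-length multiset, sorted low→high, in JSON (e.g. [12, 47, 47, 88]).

[4,6,6,7,7,7,7,8,10,10,10,11,12,12,13,15,17,25]

Site scan:
  BxoIV (CAAA, off=4): starts [26, 84, 99, 105, 112] → cuts [30, 88, 103, 109, 116]
  UxaIX (TTGTTCTG, off=2): starts [0, 17, 45, 156, 172] → cuts [2, 19, 47, 158, 174]
  GruI (TTTG, off=3): starts [9, 34, 69, 75, 93, 130, 143, 167, 186] → cuts [2, 12, 37, 72, 78, 96, 133, 146, 170]

All cut coordinates (distinct, sorted): [2, 12, 19, 30, 37, 47, 72, 78, 88, 96, 103, 109, 116, 133, 146, 158, 170, 174]

Fragments:
  2→12: 10 bp
  12→19: 7 bp
  19→30: 11 bp
  30→37: 7 bp
  37→47: 10 bp
  47→72: 25 bp
  72→78: 6 bp
  78→88: 10 bp
  88→96: 8 bp
  96→103: 7 bp
  103→109: 6 bp
  109→116: 7 bp
  116→133: 17 bp
  133→146: 13 bp
  146→158: 12 bp
  158→170: 12 bp
  170→174: 4 bp
  174→2 (wrap): 187-174+2 = 15 bp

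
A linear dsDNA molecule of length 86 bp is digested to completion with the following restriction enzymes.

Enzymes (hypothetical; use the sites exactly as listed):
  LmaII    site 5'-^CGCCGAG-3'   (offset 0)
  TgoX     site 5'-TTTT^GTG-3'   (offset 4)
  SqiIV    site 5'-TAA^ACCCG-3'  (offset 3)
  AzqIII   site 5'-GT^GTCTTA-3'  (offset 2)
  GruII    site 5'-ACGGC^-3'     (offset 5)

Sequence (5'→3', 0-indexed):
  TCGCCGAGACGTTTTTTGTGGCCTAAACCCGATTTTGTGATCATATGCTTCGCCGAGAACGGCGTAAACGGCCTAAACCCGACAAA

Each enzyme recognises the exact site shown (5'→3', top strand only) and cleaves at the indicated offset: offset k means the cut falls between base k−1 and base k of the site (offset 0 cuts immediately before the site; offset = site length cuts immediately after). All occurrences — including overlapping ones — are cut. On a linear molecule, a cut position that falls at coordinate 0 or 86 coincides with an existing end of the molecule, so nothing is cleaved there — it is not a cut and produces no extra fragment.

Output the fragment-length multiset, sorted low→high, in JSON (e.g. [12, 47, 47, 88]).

Per-enzyme occurrences:
  LmaII (CGCCGAG, off=0): starts [1, 50] → cuts [1, 50]
  TgoX (TTTTGTG, off=4): starts [13, 32] → cuts [17, 36]
  SqiIV (TAAACCCG, off=3): starts [23, 73] → cuts [26, 76]
  AzqIII (GTGTCTTA, off=2): no sites
  GruII (ACGGC, off=5): starts [58, 67] → cuts [63, 72]

Pooled cuts: [1, 17, 26, 36, 50, 63, 72, 76]

Fragments:
  [0,1): 1 bp
  [1,17): 16 bp
  [17,26): 9 bp
  [26,36): 10 bp
  [36,50): 14 bp
  [50,63): 13 bp
  [63,72): 9 bp
  [72,76): 4 bp
  [76,86): 10 bp

[1,4,9,9,10,10,13,14,16]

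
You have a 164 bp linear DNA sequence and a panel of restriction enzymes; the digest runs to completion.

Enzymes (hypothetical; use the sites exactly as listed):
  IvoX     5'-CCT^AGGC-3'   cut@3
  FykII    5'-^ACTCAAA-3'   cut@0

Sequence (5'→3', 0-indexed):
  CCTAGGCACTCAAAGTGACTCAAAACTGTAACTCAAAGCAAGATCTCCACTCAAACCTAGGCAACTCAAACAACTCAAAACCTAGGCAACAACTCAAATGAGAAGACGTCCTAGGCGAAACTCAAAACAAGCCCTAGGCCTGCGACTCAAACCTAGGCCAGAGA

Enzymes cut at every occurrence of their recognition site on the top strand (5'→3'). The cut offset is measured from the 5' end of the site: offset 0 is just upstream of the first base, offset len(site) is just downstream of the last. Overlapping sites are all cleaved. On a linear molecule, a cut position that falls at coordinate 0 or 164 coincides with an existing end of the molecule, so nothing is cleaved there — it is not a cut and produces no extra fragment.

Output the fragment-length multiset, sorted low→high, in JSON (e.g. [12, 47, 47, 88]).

[3,4,5,7,8,9,9,10,10,10,10,11,13,16,18,21]

Site scan:
  IvoX (CCTAGGC, off=3): starts [0, 55, 80, 109, 132, 151] → cuts [3, 58, 83, 112, 135, 154]
  FykII (ACTCAAA, off=0): starts [7, 17, 30, 48, 63, 72, 91, 119, 144] → cuts [7, 17, 30, 48, 63, 72, 91, 119, 144]

Pooled cuts: [3, 7, 17, 30, 48, 58, 63, 72, 83, 91, 112, 119, 135, 144, 154]

Fragments:
  [0,3): 3 bp
  [3,7): 4 bp
  [7,17): 10 bp
  [17,30): 13 bp
  [30,48): 18 bp
  [48,58): 10 bp
  [58,63): 5 bp
  [63,72): 9 bp
  [72,83): 11 bp
  [83,91): 8 bp
  [91,112): 21 bp
  [112,119): 7 bp
  [119,135): 16 bp
  [135,144): 9 bp
  [144,154): 10 bp
  [154,164): 10 bp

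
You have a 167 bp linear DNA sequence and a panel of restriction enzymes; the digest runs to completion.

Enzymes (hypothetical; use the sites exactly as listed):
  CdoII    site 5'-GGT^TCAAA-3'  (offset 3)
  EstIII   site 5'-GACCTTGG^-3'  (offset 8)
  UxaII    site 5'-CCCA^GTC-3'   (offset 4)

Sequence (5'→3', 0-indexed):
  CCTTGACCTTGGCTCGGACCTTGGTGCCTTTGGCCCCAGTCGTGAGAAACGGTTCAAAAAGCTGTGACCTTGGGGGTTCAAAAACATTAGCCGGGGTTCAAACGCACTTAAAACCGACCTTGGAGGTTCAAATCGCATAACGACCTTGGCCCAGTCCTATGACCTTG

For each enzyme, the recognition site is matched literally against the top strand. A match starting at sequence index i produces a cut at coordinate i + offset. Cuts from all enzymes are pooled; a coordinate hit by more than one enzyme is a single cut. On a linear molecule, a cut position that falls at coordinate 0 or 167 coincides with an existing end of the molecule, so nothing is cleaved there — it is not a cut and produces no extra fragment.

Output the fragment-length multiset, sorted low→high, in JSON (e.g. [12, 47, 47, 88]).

Scan for sites:
  CdoII (GGTTCAAA, off=3): starts [50, 74, 94, 124] → cuts [53, 77, 97, 127]
  EstIII (GACCTTGG, off=8): starts [4, 16, 65, 115, 141] → cuts [12, 24, 73, 123, 149]
  UxaII (CCCAGTC, off=4): starts [34, 149] → cuts [38, 153]

Pooled cuts: [12, 24, 38, 53, 73, 77, 97, 123, 127, 149, 153]

Fragment lengths:
  [0,12): 12 bp
  [12,24): 12 bp
  [24,38): 14 bp
  [38,53): 15 bp
  [53,73): 20 bp
  [73,77): 4 bp
  [77,97): 20 bp
  [97,123): 26 bp
  [123,127): 4 bp
  [127,149): 22 bp
  [149,153): 4 bp
  [153,167): 14 bp

[4,4,4,12,12,14,14,15,20,20,22,26]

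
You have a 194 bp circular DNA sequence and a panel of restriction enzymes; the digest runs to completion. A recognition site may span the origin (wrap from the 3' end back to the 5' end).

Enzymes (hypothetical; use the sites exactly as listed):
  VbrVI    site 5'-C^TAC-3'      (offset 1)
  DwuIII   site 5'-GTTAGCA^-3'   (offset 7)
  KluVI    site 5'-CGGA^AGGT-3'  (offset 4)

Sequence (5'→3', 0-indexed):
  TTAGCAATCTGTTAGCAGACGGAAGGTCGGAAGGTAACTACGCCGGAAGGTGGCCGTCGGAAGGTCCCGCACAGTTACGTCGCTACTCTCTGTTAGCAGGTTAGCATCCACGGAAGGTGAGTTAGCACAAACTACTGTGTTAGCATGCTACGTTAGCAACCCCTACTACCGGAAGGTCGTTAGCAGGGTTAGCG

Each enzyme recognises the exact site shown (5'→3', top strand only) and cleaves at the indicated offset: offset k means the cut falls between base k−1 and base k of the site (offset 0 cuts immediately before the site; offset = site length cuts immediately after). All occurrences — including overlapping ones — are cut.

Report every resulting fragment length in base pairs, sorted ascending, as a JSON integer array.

Per-enzyme occurrences:
  VbrVI CTAC/1: at [37, 82, 131, 147, 162, 165] ⇒ [38, 83, 132, 148, 163, 166]
  DwuIII GTTAGCA/7: at [10, 91, 99, 120, 138, 151, 178, 193] ⇒ [6, 17, 98, 106, 127, 145, 158, 185]
  KluVI CGGAAGGT/4: at [19, 27, 43, 57, 110, 169] ⇒ [23, 31, 47, 61, 114, 173]

All cut coordinates (distinct, sorted): [6, 17, 23, 31, 38, 47, 61, 83, 98, 106, 114, 127, 132, 145, 148, 158, 163, 166, 173, 185]

Fragments:
  6→17: 11 bp
  17→23: 6 bp
  23→31: 8 bp
  31→38: 7 bp
  38→47: 9 bp
  47→61: 14 bp
  61→83: 22 bp
  83→98: 15 bp
  98→106: 8 bp
  106→114: 8 bp
  114→127: 13 bp
  127→132: 5 bp
  132→145: 13 bp
  145→148: 3 bp
  148→158: 10 bp
  158→163: 5 bp
  163→166: 3 bp
  166→173: 7 bp
  173→185: 12 bp
  185→6 (wrap): 194-185+6 = 15 bp

[3,3,5,5,6,7,7,8,8,8,9,10,11,12,13,13,14,15,15,22]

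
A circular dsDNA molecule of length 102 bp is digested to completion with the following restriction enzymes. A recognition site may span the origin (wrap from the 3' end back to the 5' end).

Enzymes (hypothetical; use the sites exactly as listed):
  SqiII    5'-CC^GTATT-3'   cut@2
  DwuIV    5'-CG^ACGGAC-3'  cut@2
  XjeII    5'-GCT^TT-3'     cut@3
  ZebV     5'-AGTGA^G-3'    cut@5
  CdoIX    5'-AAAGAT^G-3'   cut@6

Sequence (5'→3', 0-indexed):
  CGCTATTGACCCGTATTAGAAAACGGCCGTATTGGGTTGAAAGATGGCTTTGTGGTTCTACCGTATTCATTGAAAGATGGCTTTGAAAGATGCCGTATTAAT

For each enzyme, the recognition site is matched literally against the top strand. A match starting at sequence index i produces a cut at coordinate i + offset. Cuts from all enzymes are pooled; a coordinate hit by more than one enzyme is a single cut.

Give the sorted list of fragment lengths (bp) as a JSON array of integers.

Scan for sites:
  SqiII (CCGTATT, off=2): starts [10, 26, 60, 92] → cuts [12, 28, 62, 94]
  DwuIV (CGACGGAC, off=2): no sites
  XjeII (GCTTT, off=3): starts [46, 79] → cuts [49, 82]
  ZebV (AGTGAG, off=5): no sites
  CdoIX (AAAGATG, off=6): starts [39, 72, 85] → cuts [45, 78, 91]

All cut coordinates (distinct, sorted): [12, 28, 45, 49, 62, 78, 82, 91, 94]

Fragments:
  12→28: 16 bp
  28→45: 17 bp
  45→49: 4 bp
  49→62: 13 bp
  62→78: 16 bp
  78→82: 4 bp
  82→91: 9 bp
  91→94: 3 bp
  94→12 (wrap): 102-94+12 = 20 bp

[3,4,4,9,13,16,16,17,20]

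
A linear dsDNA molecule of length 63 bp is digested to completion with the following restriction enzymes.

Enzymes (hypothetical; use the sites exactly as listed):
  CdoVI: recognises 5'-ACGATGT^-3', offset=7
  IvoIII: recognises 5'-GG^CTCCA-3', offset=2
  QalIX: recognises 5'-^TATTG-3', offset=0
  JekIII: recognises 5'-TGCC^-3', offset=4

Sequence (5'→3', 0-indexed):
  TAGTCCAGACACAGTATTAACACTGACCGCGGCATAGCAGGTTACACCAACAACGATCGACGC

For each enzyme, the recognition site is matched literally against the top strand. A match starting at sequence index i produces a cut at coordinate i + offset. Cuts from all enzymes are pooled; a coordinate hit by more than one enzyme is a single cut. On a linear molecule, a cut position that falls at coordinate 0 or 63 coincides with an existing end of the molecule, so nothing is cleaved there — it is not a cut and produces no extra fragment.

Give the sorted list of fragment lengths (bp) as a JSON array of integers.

[63]

Site scan:
  CdoVI (ACGATGT, off=7): no sites
  IvoIII (GGCTCCA, off=2): no sites
  QalIX (TATTG, off=0): no sites
  JekIII (TGCC, off=4): no sites

All cut coordinates (distinct, sorted): ∅

Fragments:
  no cuts → one linear fragment of 63 bp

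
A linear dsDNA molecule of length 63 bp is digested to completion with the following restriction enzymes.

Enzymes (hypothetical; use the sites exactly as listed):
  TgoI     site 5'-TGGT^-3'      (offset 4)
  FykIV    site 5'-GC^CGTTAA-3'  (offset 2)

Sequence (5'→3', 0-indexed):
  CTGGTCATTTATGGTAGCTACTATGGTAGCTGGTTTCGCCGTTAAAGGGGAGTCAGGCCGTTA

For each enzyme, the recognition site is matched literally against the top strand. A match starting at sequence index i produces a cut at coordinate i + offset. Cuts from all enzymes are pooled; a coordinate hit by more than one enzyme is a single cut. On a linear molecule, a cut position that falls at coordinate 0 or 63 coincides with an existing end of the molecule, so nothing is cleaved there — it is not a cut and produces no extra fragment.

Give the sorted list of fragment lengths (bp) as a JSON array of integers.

[5,5,7,10,12,24]

Per-enzyme occurrences:
  TgoI (TGGT, off=4): starts [1, 11, 23, 30] → cuts [5, 15, 27, 34]
  FykIV (GCCGTTAA, off=2): starts [37] → cuts [39]

All cut coordinates (distinct, sorted): [5, 15, 27, 34, 39]

Fragment lengths:
  [0,5): 5 bp
  [5,15): 10 bp
  [15,27): 12 bp
  [27,34): 7 bp
  [34,39): 5 bp
  [39,63): 24 bp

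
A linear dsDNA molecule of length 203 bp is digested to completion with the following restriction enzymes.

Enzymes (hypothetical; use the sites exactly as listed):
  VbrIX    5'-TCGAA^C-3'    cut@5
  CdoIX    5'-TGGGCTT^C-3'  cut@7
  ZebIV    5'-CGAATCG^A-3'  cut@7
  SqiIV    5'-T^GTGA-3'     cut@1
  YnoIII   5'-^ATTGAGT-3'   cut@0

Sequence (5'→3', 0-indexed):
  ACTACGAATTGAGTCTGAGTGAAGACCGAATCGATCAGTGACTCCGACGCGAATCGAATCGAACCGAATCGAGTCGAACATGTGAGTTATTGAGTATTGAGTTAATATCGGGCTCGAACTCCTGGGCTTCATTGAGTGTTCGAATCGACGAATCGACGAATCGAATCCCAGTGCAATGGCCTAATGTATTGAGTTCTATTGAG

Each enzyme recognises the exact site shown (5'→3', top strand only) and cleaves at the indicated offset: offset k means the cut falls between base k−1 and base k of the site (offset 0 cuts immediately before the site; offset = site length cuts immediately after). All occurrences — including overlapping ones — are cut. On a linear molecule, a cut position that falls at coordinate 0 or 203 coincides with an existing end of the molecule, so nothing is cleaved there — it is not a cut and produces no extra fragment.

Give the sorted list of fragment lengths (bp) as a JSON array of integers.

[1,2,3,5,7,7,7,7,8,8,8,11,16,17,23,23,24,26]

Per-enzyme occurrences:
  VbrIX (TCGAAC, off=5): starts [58, 73, 113] → cuts [63, 78, 118]
  CdoIX (TGGGCTTC, off=7): starts [122] → cuts [129]
  ZebIV (CGAATCGA, off=7): starts [26, 49, 54, 64, 140, 148, 156] → cuts [33, 56, 61, 71, 147, 155, 163]
  SqiIV (TGTGA, off=1): starts [80] → cuts [81]
  YnoIII (ATTGAGT, off=0): starts [7, 88, 95, 130, 187] → cuts [7, 88, 95, 130, 187]

Pooled cuts: [7, 33, 56, 61, 63, 71, 78, 81, 88, 95, 118, 129, 130, 147, 155, 163, 187]

Fragments:
  [0,7): 7 bp
  [7,33): 26 bp
  [33,56): 23 bp
  [56,61): 5 bp
  [61,63): 2 bp
  [63,71): 8 bp
  [71,78): 7 bp
  [78,81): 3 bp
  [81,88): 7 bp
  [88,95): 7 bp
  [95,118): 23 bp
  [118,129): 11 bp
  [129,130): 1 bp
  [130,147): 17 bp
  [147,155): 8 bp
  [155,163): 8 bp
  [163,187): 24 bp
  [187,203): 16 bp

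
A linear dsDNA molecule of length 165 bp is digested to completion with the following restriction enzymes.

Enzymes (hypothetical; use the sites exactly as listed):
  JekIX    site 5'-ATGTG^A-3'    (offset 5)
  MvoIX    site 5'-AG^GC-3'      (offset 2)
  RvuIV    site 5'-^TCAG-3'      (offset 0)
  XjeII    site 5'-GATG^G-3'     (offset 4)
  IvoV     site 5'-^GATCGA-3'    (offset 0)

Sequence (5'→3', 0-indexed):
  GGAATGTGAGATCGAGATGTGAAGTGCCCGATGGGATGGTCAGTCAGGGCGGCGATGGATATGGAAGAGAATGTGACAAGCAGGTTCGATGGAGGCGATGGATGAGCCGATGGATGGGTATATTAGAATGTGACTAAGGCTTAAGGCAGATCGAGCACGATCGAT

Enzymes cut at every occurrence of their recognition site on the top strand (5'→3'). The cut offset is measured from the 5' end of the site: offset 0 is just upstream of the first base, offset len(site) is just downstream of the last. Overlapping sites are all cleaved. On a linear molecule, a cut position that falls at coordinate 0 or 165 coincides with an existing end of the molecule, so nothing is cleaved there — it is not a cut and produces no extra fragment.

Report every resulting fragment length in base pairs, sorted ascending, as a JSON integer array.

Per-enzyme occurrences:
  JekIX ATGTGA/5: at [3, 16, 70, 127] ⇒ [8, 21, 75, 132]
  MvoIX AGGC/2: at [92, 136, 143] ⇒ [94, 138, 145]
  RvuIV TCAG/0: at [39, 43] ⇒ [39, 43]
  XjeII GATGG/4: at [29, 34, 53, 87, 96, 108, 112] ⇒ [33, 38, 57, 91, 100, 112, 116]
  IvoV GATCGA/0: at [9, 148, 158] ⇒ [9, 148, 158]

All cut coordinates (distinct, sorted): [8, 9, 21, 33, 38, 39, 43, 57, 75, 91, 94, 100, 112, 116, 132, 138, 145, 148, 158]

Fragments:
  [0,8): 8 bp
  [8,9): 1 bp
  [9,21): 12 bp
  [21,33): 12 bp
  [33,38): 5 bp
  [38,39): 1 bp
  [39,43): 4 bp
  [43,57): 14 bp
  [57,75): 18 bp
  [75,91): 16 bp
  [91,94): 3 bp
  [94,100): 6 bp
  [100,112): 12 bp
  [112,116): 4 bp
  [116,132): 16 bp
  [132,138): 6 bp
  [138,145): 7 bp
  [145,148): 3 bp
  [148,158): 10 bp
  [158,165): 7 bp

[1,1,3,3,4,4,5,6,6,7,7,8,10,12,12,12,14,16,16,18]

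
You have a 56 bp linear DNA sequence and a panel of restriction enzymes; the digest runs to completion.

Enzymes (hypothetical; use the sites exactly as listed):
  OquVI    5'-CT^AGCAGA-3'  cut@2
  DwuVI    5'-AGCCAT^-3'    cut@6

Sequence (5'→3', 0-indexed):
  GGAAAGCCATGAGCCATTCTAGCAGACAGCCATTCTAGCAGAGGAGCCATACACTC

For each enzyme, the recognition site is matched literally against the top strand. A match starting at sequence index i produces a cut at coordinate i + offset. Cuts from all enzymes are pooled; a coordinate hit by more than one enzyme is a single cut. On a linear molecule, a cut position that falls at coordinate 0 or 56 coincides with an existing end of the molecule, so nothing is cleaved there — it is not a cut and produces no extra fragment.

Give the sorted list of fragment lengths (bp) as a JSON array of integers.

[3,3,6,7,10,13,14]

Site scan:
  OquVI (CTAGCAGA, off=2): starts [18, 34] → cuts [20, 36]
  DwuVI (AGCCAT, off=6): starts [4, 11, 27, 44] → cuts [10, 17, 33, 50]

Pooled cuts: [10, 17, 20, 33, 36, 50]

Fragments:
  [0,10): 10 bp
  [10,17): 7 bp
  [17,20): 3 bp
  [20,33): 13 bp
  [33,36): 3 bp
  [36,50): 14 bp
  [50,56): 6 bp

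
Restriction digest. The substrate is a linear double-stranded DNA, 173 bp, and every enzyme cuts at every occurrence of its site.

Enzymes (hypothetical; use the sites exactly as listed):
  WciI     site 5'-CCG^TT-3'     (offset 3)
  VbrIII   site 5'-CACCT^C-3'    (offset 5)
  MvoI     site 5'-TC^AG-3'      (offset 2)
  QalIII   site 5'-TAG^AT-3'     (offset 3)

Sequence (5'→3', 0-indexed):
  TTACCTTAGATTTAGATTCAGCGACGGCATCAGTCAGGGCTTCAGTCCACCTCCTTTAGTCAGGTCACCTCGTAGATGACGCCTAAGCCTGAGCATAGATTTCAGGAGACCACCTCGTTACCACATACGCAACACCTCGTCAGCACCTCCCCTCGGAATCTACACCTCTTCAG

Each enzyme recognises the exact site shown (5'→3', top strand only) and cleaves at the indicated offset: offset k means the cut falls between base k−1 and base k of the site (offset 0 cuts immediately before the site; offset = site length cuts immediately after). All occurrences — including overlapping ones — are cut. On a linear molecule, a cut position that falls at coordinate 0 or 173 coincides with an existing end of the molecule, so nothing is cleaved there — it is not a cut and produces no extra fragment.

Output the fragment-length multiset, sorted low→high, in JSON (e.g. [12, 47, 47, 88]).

[2,4,4,4,4,5,5,6,7,8,9,9,9,9,12,12,19,22,23]

Per-enzyme occurrences:
  WciI (CCGTT, off=3): no sites
  VbrIII (CACCTC, off=5): starts [47, 65, 110, 132, 143, 162] → cuts [52, 70, 115, 137, 148, 167]
  MvoI (TCAG, off=2): starts [17, 29, 33, 41, 59, 101, 139, 169] → cuts [19, 31, 35, 43, 61, 103, 141, 171]
  QalIII (TAGAT, off=3): starts [6, 12, 72, 95] → cuts [9, 15, 75, 98]

Pooled cuts: [9, 15, 19, 31, 35, 43, 52, 61, 70, 75, 98, 103, 115, 137, 141, 148, 167, 171]

Fragments:
  [0,9): 9 bp
  [9,15): 6 bp
  [15,19): 4 bp
  [19,31): 12 bp
  [31,35): 4 bp
  [35,43): 8 bp
  [43,52): 9 bp
  [52,61): 9 bp
  [61,70): 9 bp
  [70,75): 5 bp
  [75,98): 23 bp
  [98,103): 5 bp
  [103,115): 12 bp
  [115,137): 22 bp
  [137,141): 4 bp
  [141,148): 7 bp
  [148,167): 19 bp
  [167,171): 4 bp
  [171,173): 2 bp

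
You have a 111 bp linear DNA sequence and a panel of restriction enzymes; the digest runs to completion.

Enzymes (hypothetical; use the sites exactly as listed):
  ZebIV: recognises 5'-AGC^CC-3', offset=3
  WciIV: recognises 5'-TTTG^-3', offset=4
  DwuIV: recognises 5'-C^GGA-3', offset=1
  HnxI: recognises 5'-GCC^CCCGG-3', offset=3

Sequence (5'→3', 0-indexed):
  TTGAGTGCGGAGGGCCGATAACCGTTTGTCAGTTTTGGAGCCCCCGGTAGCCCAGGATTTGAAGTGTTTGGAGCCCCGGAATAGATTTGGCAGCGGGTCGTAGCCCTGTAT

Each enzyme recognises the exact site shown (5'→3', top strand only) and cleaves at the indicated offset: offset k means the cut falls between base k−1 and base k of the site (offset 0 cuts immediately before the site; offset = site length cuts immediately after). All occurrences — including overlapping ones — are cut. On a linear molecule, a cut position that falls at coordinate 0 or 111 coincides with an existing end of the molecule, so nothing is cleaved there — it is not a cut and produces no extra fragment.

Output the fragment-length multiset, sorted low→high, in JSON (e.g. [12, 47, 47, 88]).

Site scan:
  ZebIV AGCCC/3: at [38, 48, 71, 101] ⇒ [41, 51, 74, 104]
  WciIV TTTG/4: at [24, 33, 57, 66, 85] ⇒ [28, 37, 61, 70, 89]
  DwuIV CGGA/1: at [7, 76] ⇒ [8, 77]
  HnxI GCCCCCGG/3: at [39] ⇒ [42]

All cut coordinates (distinct, sorted): [8, 28, 37, 41, 42, 51, 61, 70, 74, 77, 89, 104]

Fragment lengths:
  [0,8): 8 bp
  [8,28): 20 bp
  [28,37): 9 bp
  [37,41): 4 bp
  [41,42): 1 bp
  [42,51): 9 bp
  [51,61): 10 bp
  [61,70): 9 bp
  [70,74): 4 bp
  [74,77): 3 bp
  [77,89): 12 bp
  [89,104): 15 bp
  [104,111): 7 bp

[1,3,4,4,7,8,9,9,9,10,12,15,20]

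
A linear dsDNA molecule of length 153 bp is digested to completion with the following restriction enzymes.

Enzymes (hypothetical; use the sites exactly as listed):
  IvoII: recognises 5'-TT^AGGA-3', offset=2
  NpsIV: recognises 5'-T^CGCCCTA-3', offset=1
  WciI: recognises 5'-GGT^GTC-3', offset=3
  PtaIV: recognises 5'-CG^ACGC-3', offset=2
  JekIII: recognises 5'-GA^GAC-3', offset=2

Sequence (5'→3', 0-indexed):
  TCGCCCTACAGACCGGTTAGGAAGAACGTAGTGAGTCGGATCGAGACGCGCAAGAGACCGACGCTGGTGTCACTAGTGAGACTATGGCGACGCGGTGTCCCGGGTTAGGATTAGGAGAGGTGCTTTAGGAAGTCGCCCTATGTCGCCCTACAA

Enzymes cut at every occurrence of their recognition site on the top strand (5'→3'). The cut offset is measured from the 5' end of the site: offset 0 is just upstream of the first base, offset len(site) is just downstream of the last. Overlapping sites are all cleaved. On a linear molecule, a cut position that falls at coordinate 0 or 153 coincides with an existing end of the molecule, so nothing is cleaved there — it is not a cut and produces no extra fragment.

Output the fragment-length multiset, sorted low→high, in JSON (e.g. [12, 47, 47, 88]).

[1,5,6,7,7,8,10,10,10,10,11,11,14,17,26]

Site scan:
  IvoII (TTAGGA, off=2): starts [16, 104, 110, 124] → cuts [18, 106, 112, 126]
  NpsIV (TCGCCCTA, off=1): starts [0, 132, 142] → cuts [1, 133, 143]
  WciI (GGTGTC, off=3): starts [65, 93] → cuts [68, 96]
  PtaIV (CGACGC, off=2): starts [58, 87] → cuts [60, 89]
  JekIII (GAGAC, off=2): starts [42, 53, 77] → cuts [44, 55, 79]

Pooled cuts: [1, 18, 44, 55, 60, 68, 79, 89, 96, 106, 112, 126, 133, 143]

Fragments:
  [0,1): 1 bp
  [1,18): 17 bp
  [18,44): 26 bp
  [44,55): 11 bp
  [55,60): 5 bp
  [60,68): 8 bp
  [68,79): 11 bp
  [79,89): 10 bp
  [89,96): 7 bp
  [96,106): 10 bp
  [106,112): 6 bp
  [112,126): 14 bp
  [126,133): 7 bp
  [133,143): 10 bp
  [143,153): 10 bp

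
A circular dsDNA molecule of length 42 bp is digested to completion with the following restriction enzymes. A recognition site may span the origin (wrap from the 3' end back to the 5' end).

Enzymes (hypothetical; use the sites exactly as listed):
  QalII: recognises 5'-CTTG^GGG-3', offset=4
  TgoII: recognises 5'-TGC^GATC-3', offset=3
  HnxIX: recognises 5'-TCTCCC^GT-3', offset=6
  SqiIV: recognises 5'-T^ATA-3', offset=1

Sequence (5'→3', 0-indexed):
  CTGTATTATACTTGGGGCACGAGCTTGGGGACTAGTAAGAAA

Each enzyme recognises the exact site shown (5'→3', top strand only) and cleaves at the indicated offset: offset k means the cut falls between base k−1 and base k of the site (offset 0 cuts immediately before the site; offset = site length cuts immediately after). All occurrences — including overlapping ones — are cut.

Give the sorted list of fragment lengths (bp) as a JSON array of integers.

Scan for sites:
  QalII (CTTGGGG, off=4): starts [10, 23] → cuts [14, 27]
  TgoII (TGCGATC, off=3): no sites
  HnxIX (TCTCCCGT, off=6): no sites
  SqiIV (TATA, off=1): starts [6] → cuts [7]

Pooled cuts: [7, 14, 27]

Fragment lengths:
  7→14: 7 bp
  14→27: 13 bp
  27→7 (wrap): 42-27+7 = 22 bp

[7,13,22]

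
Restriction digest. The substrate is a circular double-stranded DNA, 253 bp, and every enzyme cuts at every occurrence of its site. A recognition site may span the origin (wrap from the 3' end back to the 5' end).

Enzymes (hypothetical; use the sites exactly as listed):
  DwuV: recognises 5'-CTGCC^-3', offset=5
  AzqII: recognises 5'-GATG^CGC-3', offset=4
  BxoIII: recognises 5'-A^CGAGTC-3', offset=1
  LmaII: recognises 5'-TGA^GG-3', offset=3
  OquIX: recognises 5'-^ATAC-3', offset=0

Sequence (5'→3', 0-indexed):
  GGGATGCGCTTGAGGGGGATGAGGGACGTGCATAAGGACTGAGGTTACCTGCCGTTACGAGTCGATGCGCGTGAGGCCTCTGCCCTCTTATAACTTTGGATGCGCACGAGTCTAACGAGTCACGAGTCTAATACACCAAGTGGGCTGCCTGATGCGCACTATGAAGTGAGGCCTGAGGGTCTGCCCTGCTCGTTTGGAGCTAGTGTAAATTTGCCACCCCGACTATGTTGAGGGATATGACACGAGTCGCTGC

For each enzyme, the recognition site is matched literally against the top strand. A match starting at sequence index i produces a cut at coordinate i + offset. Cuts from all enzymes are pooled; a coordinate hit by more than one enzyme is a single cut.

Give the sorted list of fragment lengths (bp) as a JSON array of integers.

Site scan:
  DwuV CTGCC/5: at [48, 79, 144, 180] ⇒ [53, 84, 149, 185]
  AzqII GATGCGC/4: at [2, 63, 98, 150] ⇒ [6, 67, 102, 154]
  BxoIII ACGAGTC/1: at [56, 105, 114, 121, 241] ⇒ [57, 106, 115, 122, 242]
  LmaII TGAGG/3: at [10, 19, 39, 71, 166, 173, 228] ⇒ [13, 22, 42, 74, 169, 176, 231]
  OquIX ATAC/0: at [130] ⇒ [130]

All cut coordinates (distinct, sorted): [6, 13, 22, 42, 53, 57, 67, 74, 84, 102, 106, 115, 122, 130, 149, 154, 169, 176, 185, 231, 242]

Fragments:
  6→13: 7 bp
  13→22: 9 bp
  22→42: 20 bp
  42→53: 11 bp
  53→57: 4 bp
  57→67: 10 bp
  67→74: 7 bp
  74→84: 10 bp
  84→102: 18 bp
  102→106: 4 bp
  106→115: 9 bp
  115→122: 7 bp
  122→130: 8 bp
  130→149: 19 bp
  149→154: 5 bp
  154→169: 15 bp
  169→176: 7 bp
  176→185: 9 bp
  185→231: 46 bp
  231→242: 11 bp
  242→6 (wrap): 253-242+6 = 17 bp

[4,4,5,7,7,7,7,8,9,9,9,10,10,11,11,15,17,18,19,20,46]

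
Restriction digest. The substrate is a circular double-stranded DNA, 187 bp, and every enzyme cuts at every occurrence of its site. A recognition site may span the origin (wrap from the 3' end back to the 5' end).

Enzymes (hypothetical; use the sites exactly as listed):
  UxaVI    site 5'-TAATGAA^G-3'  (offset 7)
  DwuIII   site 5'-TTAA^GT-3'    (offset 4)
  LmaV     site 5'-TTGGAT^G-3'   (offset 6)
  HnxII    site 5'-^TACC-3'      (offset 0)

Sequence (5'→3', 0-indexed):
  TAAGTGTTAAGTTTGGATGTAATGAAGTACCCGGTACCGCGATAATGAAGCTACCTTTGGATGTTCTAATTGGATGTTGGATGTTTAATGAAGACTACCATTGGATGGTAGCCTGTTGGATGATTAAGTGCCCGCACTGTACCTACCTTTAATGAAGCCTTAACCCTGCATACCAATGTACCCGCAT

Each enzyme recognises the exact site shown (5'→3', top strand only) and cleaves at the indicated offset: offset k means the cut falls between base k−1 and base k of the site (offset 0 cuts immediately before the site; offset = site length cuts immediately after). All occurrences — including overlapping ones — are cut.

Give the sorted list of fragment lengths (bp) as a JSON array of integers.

[1,2,3,4,6,7,7,7,8,8,8,10,11,11,12,12,13,13,14,15,15]

Site scan:
  UxaVI TAATGAAG/7: at [19, 42, 85, 149] ⇒ [26, 49, 92, 156]
  DwuIII TTAAGT/4: at [6, 123, 186] ⇒ [3, 10, 127]
  LmaV TTGGATG/6: at [12, 56, 69, 76, 100, 115] ⇒ [18, 62, 75, 82, 106, 121]
  HnxII TACC/0: at [27, 34, 51, 95, 139, 143, 170, 178] ⇒ [27, 34, 51, 95, 139, 143, 170, 178]

Pooled cuts: [3, 10, 18, 26, 27, 34, 49, 51, 62, 75, 82, 92, 95, 106, 121, 127, 139, 143, 156, 170, 178]

Fragments:
  3→10: 7 bp
  10→18: 8 bp
  18→26: 8 bp
  26→27: 1 bp
  27→34: 7 bp
  34→49: 15 bp
  49→51: 2 bp
  51→62: 11 bp
  62→75: 13 bp
  75→82: 7 bp
  82→92: 10 bp
  92→95: 3 bp
  95→106: 11 bp
  106→121: 15 bp
  121→127: 6 bp
  127→139: 12 bp
  139→143: 4 bp
  143→156: 13 bp
  156→170: 14 bp
  170→178: 8 bp
  178→3 (wrap): 187-178+3 = 12 bp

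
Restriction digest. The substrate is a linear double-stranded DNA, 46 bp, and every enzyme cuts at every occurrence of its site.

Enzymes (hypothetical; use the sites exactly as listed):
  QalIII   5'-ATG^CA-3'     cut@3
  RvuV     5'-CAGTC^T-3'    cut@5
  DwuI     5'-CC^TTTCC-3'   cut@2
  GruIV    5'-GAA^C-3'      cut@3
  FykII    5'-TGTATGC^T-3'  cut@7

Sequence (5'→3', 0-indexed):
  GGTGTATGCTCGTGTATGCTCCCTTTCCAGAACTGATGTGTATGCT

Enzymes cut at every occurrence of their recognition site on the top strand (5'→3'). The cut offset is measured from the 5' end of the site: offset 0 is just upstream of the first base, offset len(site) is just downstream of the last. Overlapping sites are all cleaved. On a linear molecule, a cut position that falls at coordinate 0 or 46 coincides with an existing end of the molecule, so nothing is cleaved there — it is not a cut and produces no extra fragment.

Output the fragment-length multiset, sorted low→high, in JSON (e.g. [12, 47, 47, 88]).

Site scan:
  QalIII (ATGCA, off=3): no sites
  RvuV (CAGTCT, off=5): no sites
  DwuI (CCTTTCC, off=2): starts [21] → cuts [23]
  GruIV (GAAC, off=3): starts [29] → cuts [32]
  FykII (TGTATGCT, off=7): starts [2, 12, 38] → cuts [9, 19, 45]

All cut coordinates (distinct, sorted): [9, 19, 23, 32, 45]

Fragments:
  [0,9): 9 bp
  [9,19): 10 bp
  [19,23): 4 bp
  [23,32): 9 bp
  [32,45): 13 bp
  [45,46): 1 bp

[1,4,9,9,10,13]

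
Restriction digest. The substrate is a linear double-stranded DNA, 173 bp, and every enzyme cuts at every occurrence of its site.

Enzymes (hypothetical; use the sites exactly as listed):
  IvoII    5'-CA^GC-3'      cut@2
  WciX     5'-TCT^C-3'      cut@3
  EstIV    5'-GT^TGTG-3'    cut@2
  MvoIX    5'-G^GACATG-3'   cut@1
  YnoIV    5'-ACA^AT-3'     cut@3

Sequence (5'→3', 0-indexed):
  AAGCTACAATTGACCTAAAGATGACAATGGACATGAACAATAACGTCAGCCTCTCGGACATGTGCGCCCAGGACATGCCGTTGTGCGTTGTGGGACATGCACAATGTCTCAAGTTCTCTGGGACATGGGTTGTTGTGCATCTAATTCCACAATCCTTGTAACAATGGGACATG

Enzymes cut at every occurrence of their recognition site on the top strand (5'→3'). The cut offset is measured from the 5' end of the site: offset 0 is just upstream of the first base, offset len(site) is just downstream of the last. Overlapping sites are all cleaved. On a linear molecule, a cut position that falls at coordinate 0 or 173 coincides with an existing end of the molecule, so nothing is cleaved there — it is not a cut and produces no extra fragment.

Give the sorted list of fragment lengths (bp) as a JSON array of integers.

Scan for sites:
  IvoII (CAGC, off=2): starts [46] → cuts [48]
  WciX (TCTC, off=3): starts [51, 106, 114] → cuts [54, 109, 117]
  EstIV (GTTGTG, off=2): starts [79, 86, 131] → cuts [81, 88, 133]
  MvoIX (GGACATG, off=1): starts [28, 55, 70, 92, 120, 166] → cuts [29, 56, 71, 93, 121, 167]
  YnoIV (ACAAT, off=3): starts [5, 23, 36, 100, 148, 160] → cuts [8, 26, 39, 103, 151, 163]

Pooled cuts: [8, 26, 29, 39, 48, 54, 56, 71, 81, 88, 93, 103, 109, 117, 121, 133, 151, 163, 167]

Fragment lengths:
  [0,8): 8 bp
  [8,26): 18 bp
  [26,29): 3 bp
  [29,39): 10 bp
  [39,48): 9 bp
  [48,54): 6 bp
  [54,56): 2 bp
  [56,71): 15 bp
  [71,81): 10 bp
  [81,88): 7 bp
  [88,93): 5 bp
  [93,103): 10 bp
  [103,109): 6 bp
  [109,117): 8 bp
  [117,121): 4 bp
  [121,133): 12 bp
  [133,151): 18 bp
  [151,163): 12 bp
  [163,167): 4 bp
  [167,173): 6 bp

[2,3,4,4,5,6,6,6,7,8,8,9,10,10,10,12,12,15,18,18]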